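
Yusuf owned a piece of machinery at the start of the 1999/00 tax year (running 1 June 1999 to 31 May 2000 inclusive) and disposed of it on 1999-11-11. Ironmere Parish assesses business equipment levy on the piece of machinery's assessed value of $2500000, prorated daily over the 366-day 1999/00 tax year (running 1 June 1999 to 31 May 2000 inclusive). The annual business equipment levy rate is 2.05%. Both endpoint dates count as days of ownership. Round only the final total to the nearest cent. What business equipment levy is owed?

Days held (1999-06-01 to 1999-11-11): 164 out of 366
Tax = $2500000 × 2.05% × 164/366 = $22964.4809

$22964.48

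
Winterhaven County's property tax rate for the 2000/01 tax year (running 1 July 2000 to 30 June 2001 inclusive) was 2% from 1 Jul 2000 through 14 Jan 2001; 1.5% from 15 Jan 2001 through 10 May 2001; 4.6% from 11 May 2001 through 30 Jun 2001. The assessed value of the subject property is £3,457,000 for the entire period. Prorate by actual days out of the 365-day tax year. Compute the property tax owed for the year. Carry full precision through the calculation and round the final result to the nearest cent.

1 Jul 2000 – 14 Jan 2001: 198 days at 2% → £3,457,000 × 2% × 198/365 = £37,506.0822
15 Jan – 10 May 2001: 116 days at 1.5% → £3,457,000 × 1.5% × 116/365 = £16,479.9452
11 May – 30 Jun 2001: 51 days at 4.6% → £3,457,000 × 4.6% × 51/365 = £22,219.5123
Total = £76,205.5397

£76,205.54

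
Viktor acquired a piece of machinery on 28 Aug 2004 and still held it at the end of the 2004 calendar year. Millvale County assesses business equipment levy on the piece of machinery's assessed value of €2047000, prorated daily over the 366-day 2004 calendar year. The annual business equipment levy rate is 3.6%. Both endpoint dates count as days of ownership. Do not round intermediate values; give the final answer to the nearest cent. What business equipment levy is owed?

Days held (28 Aug – 31 Dec 2004): 126 out of 366
Tax = €2047000 × 3.6% × 126/366 = €25369.3770

€25369.38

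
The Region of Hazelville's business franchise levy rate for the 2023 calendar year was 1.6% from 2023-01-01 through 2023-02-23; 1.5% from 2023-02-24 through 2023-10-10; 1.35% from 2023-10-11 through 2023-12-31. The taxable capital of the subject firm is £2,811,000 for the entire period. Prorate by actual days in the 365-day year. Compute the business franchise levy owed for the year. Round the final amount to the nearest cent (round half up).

£41,633.61

2023-01-01 to 2023-02-23: 54 days at 1.6% → £2,811,000 × 1.6% × 54/365 = £6,653.9836
2023-02-24 to 2023-10-10: 229 days at 1.5% → £2,811,000 × 1.5% × 229/365 = £26,454.2055
2023-10-11 to 2023-12-31: 82 days at 1.35% → £2,811,000 × 1.35% × 82/365 = £8,525.4164
Total = £41,633.6055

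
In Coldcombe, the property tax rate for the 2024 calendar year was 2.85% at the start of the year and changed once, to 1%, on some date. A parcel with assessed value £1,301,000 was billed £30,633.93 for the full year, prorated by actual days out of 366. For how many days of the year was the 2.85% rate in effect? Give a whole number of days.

Let d = days at the first rate; then 366 − d days at the second rate.
£1,301,000 × [2.85%·d + 1%·(366−d)] / 366 = £30,633.93
Solving gives d = 268, so the new rate took effect on September 25, 2024.

268 days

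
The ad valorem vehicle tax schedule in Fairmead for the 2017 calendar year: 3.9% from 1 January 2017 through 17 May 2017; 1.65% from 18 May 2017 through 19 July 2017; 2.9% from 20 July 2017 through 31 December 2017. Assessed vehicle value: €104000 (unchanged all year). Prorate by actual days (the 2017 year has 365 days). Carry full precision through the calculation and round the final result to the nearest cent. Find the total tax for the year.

€3181.97

1 January – 17 May 2017: 137 days at 3.9% → €104000 × 3.9% × 137/365 = €1522.3890
18 May – 19 July 2017: 63 days at 1.65% → €104000 × 1.65% × 63/365 = €296.1863
20 July – 31 December 2017: 165 days at 2.9% → €104000 × 2.9% × 165/365 = €1363.3973
Total = €3181.9726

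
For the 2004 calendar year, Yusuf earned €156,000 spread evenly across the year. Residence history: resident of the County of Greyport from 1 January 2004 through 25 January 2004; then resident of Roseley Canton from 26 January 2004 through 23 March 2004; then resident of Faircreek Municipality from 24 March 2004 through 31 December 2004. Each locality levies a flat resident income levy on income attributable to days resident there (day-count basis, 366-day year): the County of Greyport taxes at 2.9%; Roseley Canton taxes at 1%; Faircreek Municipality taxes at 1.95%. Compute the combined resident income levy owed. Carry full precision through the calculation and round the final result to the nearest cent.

The County of Greyport, 1 January – 25 January 2004: 25 days → €156,000 × 2.9% × 25/366 = €309.0164
Roseley Canton, 26 January – 23 March 2004: 58 days → €156,000 × 1% × 58/366 = €247.2131
Faircreek Municipality, 24 March – 31 December 2004: 283 days → €156,000 × 1.95% × 283/366 = €2,352.1475
Total = €2,908.3770

€2,908.38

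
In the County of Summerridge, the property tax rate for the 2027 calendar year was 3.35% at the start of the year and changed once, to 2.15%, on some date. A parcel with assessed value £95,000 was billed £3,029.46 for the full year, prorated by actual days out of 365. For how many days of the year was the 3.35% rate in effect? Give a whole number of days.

Let d = days at the first rate; then 365 − d days at the second rate.
£95,000 × [3.35%·d + 2.15%·(365−d)] / 365 = £3,029.46
Solving gives d = 316, so the new rate took effect on November 13, 2027.

316 days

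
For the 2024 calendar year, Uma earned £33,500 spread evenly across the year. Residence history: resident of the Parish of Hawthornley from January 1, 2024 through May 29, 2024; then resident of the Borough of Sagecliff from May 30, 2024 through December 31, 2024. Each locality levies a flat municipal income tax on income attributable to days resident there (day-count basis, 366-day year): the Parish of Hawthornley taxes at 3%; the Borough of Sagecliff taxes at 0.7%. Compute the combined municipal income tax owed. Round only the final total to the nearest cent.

The Parish of Hawthornley, January 1 – May 29, 2024: 150 days → £33,500 × 3% × 150/366 = £411.8852
The Borough of Sagecliff, May 30 – December 31, 2024: 216 days → £33,500 × 0.7% × 216/366 = £138.3934
Total = £550.2787

£550.28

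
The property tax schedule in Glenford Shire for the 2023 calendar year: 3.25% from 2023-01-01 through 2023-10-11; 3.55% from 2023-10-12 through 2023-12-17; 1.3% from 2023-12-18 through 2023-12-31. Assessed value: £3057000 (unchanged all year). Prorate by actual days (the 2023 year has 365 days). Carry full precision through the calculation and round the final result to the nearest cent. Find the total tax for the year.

£98749.48

2023-01-01 to 2023-10-11: 284 days at 3.25% → £3057000 × 3.25% × 284/365 = £77304.4110
2023-10-12 to 2023-12-17: 67 days at 3.55% → £3057000 × 3.55% × 67/365 = £19920.7521
2023-12-18 to 2023-12-31: 14 days at 1.3% → £3057000 × 1.3% × 14/365 = £1524.3123
Total = £98749.4753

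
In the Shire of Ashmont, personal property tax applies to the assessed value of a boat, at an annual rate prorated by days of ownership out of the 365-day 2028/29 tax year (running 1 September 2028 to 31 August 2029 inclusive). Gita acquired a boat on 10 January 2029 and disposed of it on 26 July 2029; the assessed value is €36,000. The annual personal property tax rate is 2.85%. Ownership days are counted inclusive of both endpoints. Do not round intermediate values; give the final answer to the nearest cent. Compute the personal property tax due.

Days held (10 January – 26 July 2029): 198 out of 365
Tax = €36,000 × 2.85% × 198/365 = €556.5699

€556.57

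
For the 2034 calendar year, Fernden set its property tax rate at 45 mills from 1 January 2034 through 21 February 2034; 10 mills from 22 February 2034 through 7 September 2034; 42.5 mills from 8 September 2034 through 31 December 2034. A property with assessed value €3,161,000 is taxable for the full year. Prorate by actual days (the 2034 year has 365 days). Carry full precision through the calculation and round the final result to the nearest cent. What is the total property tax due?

1 January – 21 February 2034: 52 days at 45 mills → €3,161,000 × 4.5% × 52/365 = €20,265.0411
22 February – 7 September 2034: 198 days at 10 mills → €3,161,000 × 1% × 198/365 = €17,147.3425
8 September – 31 December 2034: 115 days at 42.5 mills → €3,161,000 × 4.25% × 115/365 = €42,327.0890
Total = €79,739.4726

€79,739.47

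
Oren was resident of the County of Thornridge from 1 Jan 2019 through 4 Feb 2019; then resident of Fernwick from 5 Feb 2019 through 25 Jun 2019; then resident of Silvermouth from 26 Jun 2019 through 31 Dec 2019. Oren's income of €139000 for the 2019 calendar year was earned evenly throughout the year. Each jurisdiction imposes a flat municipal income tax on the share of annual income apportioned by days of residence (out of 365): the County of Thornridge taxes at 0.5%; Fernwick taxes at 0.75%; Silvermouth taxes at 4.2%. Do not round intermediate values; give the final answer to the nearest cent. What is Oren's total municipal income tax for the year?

€3492.33

The County of Thornridge, 1 Jan – 4 Feb 2019: 35 days → €139000 × 0.5% × 35/365 = €66.6438
Fernwick, 5 Feb – 25 Jun 2019: 141 days → €139000 × 0.75% × 141/365 = €402.7192
Silvermouth, 26 Jun – 31 Dec 2019: 189 days → €139000 × 4.2% × 189/365 = €3022.9644
Total = €3492.3274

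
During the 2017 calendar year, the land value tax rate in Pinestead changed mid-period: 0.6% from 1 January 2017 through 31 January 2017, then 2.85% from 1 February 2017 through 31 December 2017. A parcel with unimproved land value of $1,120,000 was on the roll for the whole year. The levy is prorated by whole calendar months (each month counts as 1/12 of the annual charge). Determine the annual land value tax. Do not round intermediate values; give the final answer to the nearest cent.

1 January – 31 January 2017: 1 month at 0.6% → $1,120,000 × 0.6% × 1/12 = $560.0000
1 February – 31 December 2017: 11 months at 2.85% → $1,120,000 × 2.85% × 11/12 = $29,260.0000
Total = $29,820.0000

$29,820.00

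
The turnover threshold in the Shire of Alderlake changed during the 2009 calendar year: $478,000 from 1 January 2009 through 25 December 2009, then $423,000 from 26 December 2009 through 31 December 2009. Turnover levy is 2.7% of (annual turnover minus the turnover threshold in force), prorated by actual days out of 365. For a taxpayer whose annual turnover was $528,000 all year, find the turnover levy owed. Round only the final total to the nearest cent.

1 January – 25 December 2009: 359 days, exemption $478,000 → ($528,000 − $478,000) × 2.7% × 359/365 = $1,327.8082
26 December – 31 December 2009: 6 days, exemption $423,000 → ($528,000 − $423,000) × 2.7% × 6/365 = $46.6027
Total = $1,374.4110

$1,374.41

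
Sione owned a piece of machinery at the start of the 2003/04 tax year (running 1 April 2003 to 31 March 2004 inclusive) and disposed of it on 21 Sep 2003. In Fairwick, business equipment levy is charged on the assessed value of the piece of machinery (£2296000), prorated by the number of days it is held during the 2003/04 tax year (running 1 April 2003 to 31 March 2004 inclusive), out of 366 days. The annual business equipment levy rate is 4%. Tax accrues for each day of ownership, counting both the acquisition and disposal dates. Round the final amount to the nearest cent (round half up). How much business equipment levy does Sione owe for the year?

£43661.64

Days held (1 Apr – 21 Sep 2003): 174 out of 366
Tax = £2296000 × 4% × 174/366 = £43661.6393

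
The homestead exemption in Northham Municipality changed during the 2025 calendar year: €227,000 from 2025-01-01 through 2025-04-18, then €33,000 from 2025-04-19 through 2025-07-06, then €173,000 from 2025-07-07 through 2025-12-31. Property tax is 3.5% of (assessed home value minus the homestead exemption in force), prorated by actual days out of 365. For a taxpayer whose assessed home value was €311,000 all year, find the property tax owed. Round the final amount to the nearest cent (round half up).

2025-01-01 to 2025-04-18: 108 days, exemption €227,000 → (€311,000 − €227,000) × 3.5% × 108/365 = €869.9178
2025-04-19 to 2025-07-06: 79 days, exemption €33,000 → (€311,000 − €33,000) × 3.5% × 79/365 = €2,105.9452
2025-07-07 to 2025-12-31: 178 days, exemption €173,000 → (€311,000 − €173,000) × 3.5% × 178/365 = €2,355.4521
Total = €5,331.3151

€5,331.32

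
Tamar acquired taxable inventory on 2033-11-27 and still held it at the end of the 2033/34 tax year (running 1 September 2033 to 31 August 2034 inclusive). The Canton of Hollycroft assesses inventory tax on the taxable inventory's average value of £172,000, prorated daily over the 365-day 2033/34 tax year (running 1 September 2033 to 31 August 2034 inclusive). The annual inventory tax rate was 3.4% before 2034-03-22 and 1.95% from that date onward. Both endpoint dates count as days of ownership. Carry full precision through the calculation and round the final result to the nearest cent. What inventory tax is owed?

£3,340.33

2033-11-27 to 2034-03-21: 115 days at 3.4% → £172,000 × 3.4% × 115/365 = £1,842.5205
2034-03-22 to 2034-08-31: 163 days at 1.95% → £172,000 × 1.95% × 163/365 = £1,497.8137
Total = £3,340.3342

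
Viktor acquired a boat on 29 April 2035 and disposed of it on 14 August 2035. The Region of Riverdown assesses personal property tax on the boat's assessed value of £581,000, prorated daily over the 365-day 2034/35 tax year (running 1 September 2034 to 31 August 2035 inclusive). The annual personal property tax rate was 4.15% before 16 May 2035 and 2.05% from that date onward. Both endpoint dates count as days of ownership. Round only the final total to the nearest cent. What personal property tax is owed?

£4,092.47

29 April – 15 May 2035: 17 days at 4.15% → £581,000 × 4.15% × 17/365 = £1,123.0014
16 May – 14 August 2035: 91 days at 2.05% → £581,000 × 2.05% × 91/365 = £2,969.4671
Total = £4,092.4685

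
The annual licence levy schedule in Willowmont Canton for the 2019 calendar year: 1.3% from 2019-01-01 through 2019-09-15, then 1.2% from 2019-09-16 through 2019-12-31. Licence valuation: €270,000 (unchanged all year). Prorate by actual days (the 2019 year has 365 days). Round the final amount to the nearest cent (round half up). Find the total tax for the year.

2019-01-01 to 2019-09-15: 258 days at 1.3% → €270,000 × 1.3% × 258/365 = €2,481.0411
2019-09-16 to 2019-12-31: 107 days at 1.2% → €270,000 × 1.2% × 107/365 = €949.8082
Total = €3,430.8493

€3,430.85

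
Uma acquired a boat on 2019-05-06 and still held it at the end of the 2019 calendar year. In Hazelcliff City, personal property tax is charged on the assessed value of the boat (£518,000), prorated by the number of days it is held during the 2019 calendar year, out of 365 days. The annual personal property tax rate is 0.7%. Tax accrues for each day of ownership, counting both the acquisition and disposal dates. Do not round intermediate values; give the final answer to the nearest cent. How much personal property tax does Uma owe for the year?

£2,384.22

Days held (2019-05-06 to 2019-12-31): 240 out of 365
Tax = £518,000 × 0.7% × 240/365 = £2,384.2192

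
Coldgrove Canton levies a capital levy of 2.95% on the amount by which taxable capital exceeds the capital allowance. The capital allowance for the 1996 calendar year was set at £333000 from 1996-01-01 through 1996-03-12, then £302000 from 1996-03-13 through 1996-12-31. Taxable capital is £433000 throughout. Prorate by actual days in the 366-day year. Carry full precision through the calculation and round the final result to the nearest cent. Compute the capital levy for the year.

1996-01-01 to 1996-03-12: 72 days, exemption £333000 → (£433000 − £333000) × 2.95% × 72/366 = £580.3279
1996-03-13 to 1996-12-31: 294 days, exemption £302000 → (£433000 − £302000) × 2.95% × 294/366 = £3104.2705
Total = £3684.5984

£3684.60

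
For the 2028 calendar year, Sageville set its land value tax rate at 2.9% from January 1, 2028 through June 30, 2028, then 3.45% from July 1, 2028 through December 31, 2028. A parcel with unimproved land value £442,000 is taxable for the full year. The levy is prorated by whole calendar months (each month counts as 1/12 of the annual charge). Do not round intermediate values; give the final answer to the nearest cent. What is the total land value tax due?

£14,033.50

January 1 – June 30, 2028: 6 months at 2.9% → £442,000 × 2.9% × 6/12 = £6,409.0000
July 1 – December 31, 2028: 6 months at 3.45% → £442,000 × 3.45% × 6/12 = £7,624.5000
Total = £14,033.5000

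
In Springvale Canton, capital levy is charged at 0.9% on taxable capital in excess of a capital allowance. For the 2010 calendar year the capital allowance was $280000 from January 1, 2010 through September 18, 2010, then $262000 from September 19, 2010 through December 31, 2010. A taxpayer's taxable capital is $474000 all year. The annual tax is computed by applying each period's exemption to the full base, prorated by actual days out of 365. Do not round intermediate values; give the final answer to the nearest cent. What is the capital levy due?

January 1 – September 18, 2010: 261 days, exemption $280000 → ($474000 − $280000) × 0.9% × 261/365 = $1248.5096
September 19 – December 31, 2010: 104 days, exemption $262000 → ($474000 − $262000) × 0.9% × 104/365 = $543.6493
Total = $1792.1589

$1792.16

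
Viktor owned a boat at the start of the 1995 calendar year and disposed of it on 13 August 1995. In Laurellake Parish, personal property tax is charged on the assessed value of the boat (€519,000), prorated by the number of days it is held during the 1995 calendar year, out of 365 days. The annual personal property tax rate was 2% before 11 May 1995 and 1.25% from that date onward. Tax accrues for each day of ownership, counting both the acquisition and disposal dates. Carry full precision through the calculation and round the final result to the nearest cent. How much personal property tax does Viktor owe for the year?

1 January – 10 May 1995: 130 days at 2% → €519,000 × 2% × 130/365 = €3,696.9863
11 May – 13 August 1995: 95 days at 1.25% → €519,000 × 1.25% × 95/365 = €1,688.5274
Total = €5,385.5137

€5,385.51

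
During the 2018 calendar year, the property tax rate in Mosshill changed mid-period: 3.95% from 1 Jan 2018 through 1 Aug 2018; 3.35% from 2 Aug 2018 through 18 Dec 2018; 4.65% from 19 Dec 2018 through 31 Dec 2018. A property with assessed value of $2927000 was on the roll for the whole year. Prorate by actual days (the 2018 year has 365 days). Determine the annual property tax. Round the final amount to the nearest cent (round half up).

$109658.25

1 Jan – 1 Aug 2018: 213 days at 3.95% → $2927000 × 3.95% × 213/365 = $67469.3548
2 Aug – 18 Dec 2018: 139 days at 3.35% → $2927000 × 3.35% × 139/365 = $37341.3027
19 Dec – 31 Dec 2018: 13 days at 4.65% → $2927000 × 4.65% × 13/365 = $4847.5932
Total = $109658.2507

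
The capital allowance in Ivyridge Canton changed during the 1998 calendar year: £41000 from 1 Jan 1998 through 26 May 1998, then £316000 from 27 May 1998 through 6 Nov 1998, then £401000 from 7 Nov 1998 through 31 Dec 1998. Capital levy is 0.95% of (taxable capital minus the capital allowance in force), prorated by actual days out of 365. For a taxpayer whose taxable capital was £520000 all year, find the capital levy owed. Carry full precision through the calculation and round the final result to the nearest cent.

1 Jan – 26 May 1998: 146 days, exemption £41000 → (£520000 − £41000) × 0.95% × 146/365 = £1820.2000
27 May – 6 Nov 1998: 164 days, exemption £316000 → (£520000 − £316000) × 0.95% × 164/365 = £870.7726
7 Nov – 31 Dec 1998: 55 days, exemption £401000 → (£520000 − £401000) × 0.95% × 55/365 = £170.3493
Total = £2861.3219

£2861.32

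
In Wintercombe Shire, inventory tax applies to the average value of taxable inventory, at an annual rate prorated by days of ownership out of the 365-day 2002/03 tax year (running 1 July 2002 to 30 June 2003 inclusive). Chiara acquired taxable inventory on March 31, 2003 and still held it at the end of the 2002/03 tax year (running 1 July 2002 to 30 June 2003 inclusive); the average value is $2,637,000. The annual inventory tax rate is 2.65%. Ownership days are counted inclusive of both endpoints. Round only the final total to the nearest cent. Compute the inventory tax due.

$17,613.72

Days held (March 31 – June 30, 2003): 92 out of 365
Tax = $2,637,000 × 2.65% × 92/365 = $17,613.7151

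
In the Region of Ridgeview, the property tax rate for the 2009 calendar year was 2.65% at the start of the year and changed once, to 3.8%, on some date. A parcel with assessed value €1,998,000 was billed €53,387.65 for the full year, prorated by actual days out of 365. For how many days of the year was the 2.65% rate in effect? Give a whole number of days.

Let d = days at the first rate; then 365 − d days at the second rate.
€1,998,000 × [2.65%·d + 3.8%·(365−d)] / 365 = €53,387.65
Solving gives d = 358, so the new rate took effect on 25 Dec 2009.

358 days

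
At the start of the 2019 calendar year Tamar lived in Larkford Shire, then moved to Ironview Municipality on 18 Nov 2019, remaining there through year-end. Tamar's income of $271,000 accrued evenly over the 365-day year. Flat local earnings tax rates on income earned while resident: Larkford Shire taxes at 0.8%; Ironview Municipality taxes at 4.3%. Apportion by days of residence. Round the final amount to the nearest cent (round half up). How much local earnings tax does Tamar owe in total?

Larkford Shire, 1 Jan – 17 Nov 2019: 321 days → $271,000 × 0.8% × 321/365 = $1,906.6521
Ironview Municipality, 18 Nov – 31 Dec 2019: 44 days → $271,000 × 4.3% × 44/365 = $1,404.7452
Total = $3,311.3973

$3,311.40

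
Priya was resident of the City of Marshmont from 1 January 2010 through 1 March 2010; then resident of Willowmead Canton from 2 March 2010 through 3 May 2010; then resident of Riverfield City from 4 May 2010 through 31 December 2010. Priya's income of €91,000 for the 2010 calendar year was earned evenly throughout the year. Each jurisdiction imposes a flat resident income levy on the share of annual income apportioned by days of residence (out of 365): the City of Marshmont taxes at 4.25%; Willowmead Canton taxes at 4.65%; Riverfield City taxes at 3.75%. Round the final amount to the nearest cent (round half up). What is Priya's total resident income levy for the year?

€3,628.66

The City of Marshmont, 1 January – 1 March 2010: 60 days → €91,000 × 4.25% × 60/365 = €635.7534
Willowmead Canton, 2 March – 3 May 2010: 63 days → €91,000 × 4.65% × 63/365 = €730.3685
Riverfield City, 4 May – 31 December 2010: 242 days → €91,000 × 3.75% × 242/365 = €2,262.5342
Total = €3,628.6562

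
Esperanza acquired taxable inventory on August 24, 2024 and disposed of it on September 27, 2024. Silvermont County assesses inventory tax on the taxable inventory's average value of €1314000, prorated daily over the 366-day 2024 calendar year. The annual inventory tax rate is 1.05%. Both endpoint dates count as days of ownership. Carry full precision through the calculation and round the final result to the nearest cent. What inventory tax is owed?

€1319.39

Days held (August 24 – September 27, 2024): 35 out of 366
Tax = €1314000 × 1.05% × 35/366 = €1319.3852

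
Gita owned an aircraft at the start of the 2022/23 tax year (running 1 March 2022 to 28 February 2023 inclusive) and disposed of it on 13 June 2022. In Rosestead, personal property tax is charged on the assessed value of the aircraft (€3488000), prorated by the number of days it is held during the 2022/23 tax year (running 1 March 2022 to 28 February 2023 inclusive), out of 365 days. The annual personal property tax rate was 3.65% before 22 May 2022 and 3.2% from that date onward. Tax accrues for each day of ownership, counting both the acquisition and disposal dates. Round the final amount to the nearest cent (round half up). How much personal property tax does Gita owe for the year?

€35634.94

1 March – 21 May 2022: 82 days at 3.65% → €3488000 × 3.65% × 82/365 = €28601.6000
22 May – 13 June 2022: 23 days at 3.2% → €3488000 × 3.2% × 23/365 = €7033.3370
Total = €35634.9370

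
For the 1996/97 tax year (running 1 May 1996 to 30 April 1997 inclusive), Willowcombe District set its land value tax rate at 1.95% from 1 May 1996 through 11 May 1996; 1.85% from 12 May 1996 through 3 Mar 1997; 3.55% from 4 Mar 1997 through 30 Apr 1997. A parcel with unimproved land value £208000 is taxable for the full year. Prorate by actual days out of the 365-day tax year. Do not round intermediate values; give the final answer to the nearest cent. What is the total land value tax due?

1 May – 11 May 1996: 11 days at 1.95% → £208000 × 1.95% × 11/365 = £122.2356
12 May 1996 – 3 Mar 1997: 296 days at 1.85% → £208000 × 1.85% × 296/365 = £3120.5699
4 Mar – 30 Apr 1997: 58 days at 3.55% → £208000 × 3.55% × 58/365 = £1173.3479
Total = £4416.1534

£4416.15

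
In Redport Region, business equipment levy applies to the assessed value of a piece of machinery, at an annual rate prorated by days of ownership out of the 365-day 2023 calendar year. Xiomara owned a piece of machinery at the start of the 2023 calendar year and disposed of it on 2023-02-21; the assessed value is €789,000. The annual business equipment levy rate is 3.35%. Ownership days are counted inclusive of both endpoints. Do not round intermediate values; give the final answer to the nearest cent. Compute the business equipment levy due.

€3,765.58

Days held (2023-01-01 to 2023-02-21): 52 out of 365
Tax = €789,000 × 3.35% × 52/365 = €3,765.5836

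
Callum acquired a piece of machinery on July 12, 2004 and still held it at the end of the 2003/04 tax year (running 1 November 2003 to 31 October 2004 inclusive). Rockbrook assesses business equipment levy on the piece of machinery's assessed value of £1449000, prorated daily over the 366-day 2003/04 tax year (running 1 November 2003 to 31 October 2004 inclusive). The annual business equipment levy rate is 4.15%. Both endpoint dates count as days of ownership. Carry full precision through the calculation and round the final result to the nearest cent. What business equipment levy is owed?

Days held (July 12 – October 31, 2004): 112 out of 366
Tax = £1449000 × 4.15% × 112/366 = £18401.5082

£18401.51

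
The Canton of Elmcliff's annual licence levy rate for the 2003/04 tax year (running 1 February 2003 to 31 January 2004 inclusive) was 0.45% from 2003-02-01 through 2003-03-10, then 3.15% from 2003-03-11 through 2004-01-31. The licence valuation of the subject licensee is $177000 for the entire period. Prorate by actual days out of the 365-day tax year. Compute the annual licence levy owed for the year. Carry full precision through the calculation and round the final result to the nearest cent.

$5077.96

2003-02-01 to 2003-03-10: 38 days at 0.45% → $177000 × 0.45% × 38/365 = $82.9233
2003-03-11 to 2004-01-31: 327 days at 3.15% → $177000 × 3.15% × 327/365 = $4995.0370
Total = $5077.9603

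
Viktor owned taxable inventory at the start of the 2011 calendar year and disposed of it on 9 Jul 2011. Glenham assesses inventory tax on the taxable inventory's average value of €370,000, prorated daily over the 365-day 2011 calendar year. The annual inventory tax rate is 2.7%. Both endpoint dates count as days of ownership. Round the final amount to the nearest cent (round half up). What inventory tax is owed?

Days held (1 Jan – 9 Jul 2011): 190 out of 365
Tax = €370,000 × 2.7% × 190/365 = €5,200.2740

€5,200.27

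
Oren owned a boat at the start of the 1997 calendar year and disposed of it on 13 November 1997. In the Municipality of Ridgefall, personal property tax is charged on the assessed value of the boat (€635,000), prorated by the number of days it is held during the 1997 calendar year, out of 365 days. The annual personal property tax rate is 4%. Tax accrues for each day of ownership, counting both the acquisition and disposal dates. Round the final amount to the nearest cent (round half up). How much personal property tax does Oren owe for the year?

Days held (1 January – 13 November 1997): 317 out of 365
Tax = €635,000 × 4% × 317/365 = €22,059.7260

€22,059.73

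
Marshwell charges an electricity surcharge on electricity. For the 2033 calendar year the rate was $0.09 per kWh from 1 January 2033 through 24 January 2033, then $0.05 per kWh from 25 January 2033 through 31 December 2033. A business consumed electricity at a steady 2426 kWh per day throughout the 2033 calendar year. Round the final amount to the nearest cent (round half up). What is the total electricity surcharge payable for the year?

$46,603.46

1 January – 24 January 2033: 24 days × 2426 kWh/day = 58,224 kWh at $0.09/kWh → $5,240.16
25 January – 31 December 2033: 341 days × 2426 kWh/day = 827,266 kWh at $0.05/kWh → $41,363.30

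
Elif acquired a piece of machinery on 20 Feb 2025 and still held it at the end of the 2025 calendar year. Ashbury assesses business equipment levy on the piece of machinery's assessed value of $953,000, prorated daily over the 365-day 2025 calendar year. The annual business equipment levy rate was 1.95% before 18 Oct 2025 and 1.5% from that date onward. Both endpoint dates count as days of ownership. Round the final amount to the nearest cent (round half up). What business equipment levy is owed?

$15,156.62

20 Feb – 17 Oct 2025: 240 days at 1.95% → $953,000 × 1.95% × 240/365 = $12,219.2877
18 Oct – 31 Dec 2025: 75 days at 1.5% → $953,000 × 1.5% × 75/365 = $2,937.3288
Total = $15,156.6164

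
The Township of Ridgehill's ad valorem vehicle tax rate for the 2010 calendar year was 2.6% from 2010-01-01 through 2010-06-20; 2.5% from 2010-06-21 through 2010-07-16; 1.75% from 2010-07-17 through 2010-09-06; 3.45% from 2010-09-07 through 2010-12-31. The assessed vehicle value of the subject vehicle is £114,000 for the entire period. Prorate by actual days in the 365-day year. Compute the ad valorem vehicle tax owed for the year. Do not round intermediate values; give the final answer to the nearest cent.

2010-01-01 to 2010-06-20: 171 days at 2.6% → £114,000 × 2.6% × 171/365 = £1,388.6137
2010-06-21 to 2010-07-16: 26 days at 2.5% → £114,000 × 2.5% × 26/365 = £203.0137
2010-07-17 to 2010-09-06: 52 days at 1.75% → £114,000 × 1.75% × 52/365 = £284.2192
2010-09-07 to 2010-12-31: 116 days at 3.45% → £114,000 × 3.45% × 116/365 = £1,249.9397
Total = £3,125.7863

£3,125.79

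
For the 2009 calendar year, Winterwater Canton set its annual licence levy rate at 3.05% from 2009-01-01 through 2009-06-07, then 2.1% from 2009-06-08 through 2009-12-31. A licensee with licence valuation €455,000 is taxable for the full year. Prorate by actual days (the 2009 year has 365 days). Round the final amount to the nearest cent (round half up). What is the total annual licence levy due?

€11,426.11

2009-01-01 to 2009-06-07: 158 days at 3.05% → €455,000 × 3.05% × 158/365 = €6,007.2466
2009-06-08 to 2009-12-31: 207 days at 2.1% → €455,000 × 2.1% × 207/365 = €5,418.8630
Total = €11,426.1096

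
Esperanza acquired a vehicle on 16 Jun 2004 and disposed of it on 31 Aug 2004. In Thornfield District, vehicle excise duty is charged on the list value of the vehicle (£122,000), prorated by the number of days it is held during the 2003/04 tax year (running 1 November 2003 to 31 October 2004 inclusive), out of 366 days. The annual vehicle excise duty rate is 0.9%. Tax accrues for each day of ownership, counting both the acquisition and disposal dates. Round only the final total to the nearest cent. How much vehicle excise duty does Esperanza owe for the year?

Days held (16 Jun – 31 Aug 2004): 77 out of 366
Tax = £122,000 × 0.9% × 77/366 = £231.0000

£231.00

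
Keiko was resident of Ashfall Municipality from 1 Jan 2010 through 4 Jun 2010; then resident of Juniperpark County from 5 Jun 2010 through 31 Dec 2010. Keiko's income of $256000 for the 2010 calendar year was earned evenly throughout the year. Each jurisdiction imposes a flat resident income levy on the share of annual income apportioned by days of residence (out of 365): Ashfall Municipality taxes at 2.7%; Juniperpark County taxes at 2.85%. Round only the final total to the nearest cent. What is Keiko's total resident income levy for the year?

Ashfall Municipality, 1 Jan – 4 Jun 2010: 155 days → $256000 × 2.7% × 155/365 = $2935.2329
Juniperpark County, 5 Jun – 31 Dec 2010: 210 days → $256000 × 2.85% × 210/365 = $4197.6986
Total = $7132.9315

$7132.93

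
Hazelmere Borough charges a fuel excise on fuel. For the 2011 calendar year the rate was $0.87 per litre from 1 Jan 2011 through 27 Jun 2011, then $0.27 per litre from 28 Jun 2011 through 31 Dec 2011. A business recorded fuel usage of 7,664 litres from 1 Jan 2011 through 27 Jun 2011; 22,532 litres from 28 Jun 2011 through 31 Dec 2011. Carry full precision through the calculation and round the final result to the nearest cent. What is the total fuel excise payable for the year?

$12,751.32

1 Jan – 27 Jun 2011: 7,664 litres at $0.87/litre → $6,667.68
28 Jun – 31 Dec 2011: 22,532 litres at $0.27/litre → $6,083.64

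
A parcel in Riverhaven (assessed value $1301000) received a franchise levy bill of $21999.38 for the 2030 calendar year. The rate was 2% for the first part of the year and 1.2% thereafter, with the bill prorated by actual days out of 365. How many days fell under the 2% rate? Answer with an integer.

224 days

Let d = days at the first rate; then 365 − d days at the second rate.
$1301000 × [2%·d + 1.2%·(365−d)] / 365 = $21999.38
Solving gives d = 224, so the new rate took effect on 13 Aug 2030.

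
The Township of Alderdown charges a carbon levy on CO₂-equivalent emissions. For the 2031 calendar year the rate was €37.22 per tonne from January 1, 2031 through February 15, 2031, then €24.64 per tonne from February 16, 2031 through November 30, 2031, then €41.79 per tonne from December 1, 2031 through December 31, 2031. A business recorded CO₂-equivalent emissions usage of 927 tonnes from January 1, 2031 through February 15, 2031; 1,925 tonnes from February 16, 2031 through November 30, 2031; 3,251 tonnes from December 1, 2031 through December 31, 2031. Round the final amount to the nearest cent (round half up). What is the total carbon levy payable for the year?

January 1 – February 15, 2031: 927 tonnes at €37.22/tonne → €34,502.94
February 16 – November 30, 2031: 1,925 tonnes at €24.64/tonne → €47,432.00
December 1 – December 31, 2031: 3,251 tonnes at €41.79/tonne → €135,859.29

€217,794.23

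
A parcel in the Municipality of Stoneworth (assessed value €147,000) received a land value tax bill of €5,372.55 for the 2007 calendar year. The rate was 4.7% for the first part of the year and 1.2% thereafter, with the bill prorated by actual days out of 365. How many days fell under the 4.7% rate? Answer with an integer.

Let d = days at the first rate; then 365 − d days at the second rate.
€147,000 × [4.7%·d + 1.2%·(365−d)] / 365 = €5,372.55
Solving gives d = 256, so the new rate took effect on 14 September 2007.

256 days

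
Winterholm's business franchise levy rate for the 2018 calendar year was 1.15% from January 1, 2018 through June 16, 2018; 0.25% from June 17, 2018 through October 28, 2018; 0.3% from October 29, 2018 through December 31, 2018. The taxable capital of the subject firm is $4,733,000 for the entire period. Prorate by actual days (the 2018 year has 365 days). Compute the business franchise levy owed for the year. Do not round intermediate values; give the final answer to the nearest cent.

January 1 – June 16, 2018: 167 days at 1.15% → $4,733,000 × 1.15% × 167/365 = $24,903.3603
June 17 – October 28, 2018: 134 days at 0.25% → $4,733,000 × 0.25% × 134/365 = $4,343.9863
October 29 – December 31, 2018: 64 days at 0.3% → $4,733,000 × 0.3% × 64/365 = $2,489.6877
Total = $31,737.0342

$31,737.03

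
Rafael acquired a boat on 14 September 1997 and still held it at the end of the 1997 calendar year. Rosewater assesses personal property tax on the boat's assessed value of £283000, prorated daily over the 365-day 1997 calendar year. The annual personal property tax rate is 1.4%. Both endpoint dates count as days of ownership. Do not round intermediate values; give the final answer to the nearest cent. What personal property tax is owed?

£1183.17

Days held (14 September – 31 December 1997): 109 out of 365
Tax = £283000 × 1.4% × 109/365 = £1183.1726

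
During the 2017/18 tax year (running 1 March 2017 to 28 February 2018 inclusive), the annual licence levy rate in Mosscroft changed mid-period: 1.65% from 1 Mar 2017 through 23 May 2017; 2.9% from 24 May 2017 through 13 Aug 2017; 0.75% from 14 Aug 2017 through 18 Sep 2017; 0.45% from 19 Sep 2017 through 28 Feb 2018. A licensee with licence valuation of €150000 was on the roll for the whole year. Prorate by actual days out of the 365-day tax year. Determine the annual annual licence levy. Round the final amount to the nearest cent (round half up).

€1959.25

1 Mar – 23 May 2017: 84 days at 1.65% → €150000 × 1.65% × 84/365 = €569.5890
24 May – 13 Aug 2017: 82 days at 2.9% → €150000 × 2.9% × 82/365 = €977.2603
14 Aug – 18 Sep 2017: 36 days at 0.75% → €150000 × 0.75% × 36/365 = €110.9589
19 Sep 2017 – 28 Feb 2018: 163 days at 0.45% → €150000 × 0.45% × 163/365 = €301.4384
Total = €1959.2466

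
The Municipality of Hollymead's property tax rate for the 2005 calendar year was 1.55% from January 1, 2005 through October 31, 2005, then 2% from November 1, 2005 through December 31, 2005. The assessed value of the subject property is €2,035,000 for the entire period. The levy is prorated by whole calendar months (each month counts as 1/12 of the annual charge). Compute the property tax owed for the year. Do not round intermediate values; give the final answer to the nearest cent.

January 1 – October 31, 2005: 10 months at 1.55% → €2,035,000 × 1.55% × 10/12 = €26,285.4167
November 1 – December 31, 2005: 2 months at 2% → €2,035,000 × 2% × 2/12 = €6,783.3333
Total = €33,068.7500

€33,068.75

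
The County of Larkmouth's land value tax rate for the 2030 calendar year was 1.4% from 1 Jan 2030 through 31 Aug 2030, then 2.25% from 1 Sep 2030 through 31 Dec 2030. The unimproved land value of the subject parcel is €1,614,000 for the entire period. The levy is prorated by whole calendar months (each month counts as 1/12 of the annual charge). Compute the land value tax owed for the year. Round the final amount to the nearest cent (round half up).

€27,169.00

1 Jan – 31 Aug 2030: 8 months at 1.4% → €1,614,000 × 1.4% × 8/12 = €15,064.0000
1 Sep – 31 Dec 2030: 4 months at 2.25% → €1,614,000 × 2.25% × 4/12 = €12,105.0000
Total = €27,169.0000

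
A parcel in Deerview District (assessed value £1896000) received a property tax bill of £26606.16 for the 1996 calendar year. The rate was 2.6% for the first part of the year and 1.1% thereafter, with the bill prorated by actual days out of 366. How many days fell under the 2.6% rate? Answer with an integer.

74 days

Let d = days at the first rate; then 366 − d days at the second rate.
£1896000 × [2.6%·d + 1.1%·(366−d)] / 366 = £26606.16
Solving gives d = 74, so the new rate took effect on March 15, 1996.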